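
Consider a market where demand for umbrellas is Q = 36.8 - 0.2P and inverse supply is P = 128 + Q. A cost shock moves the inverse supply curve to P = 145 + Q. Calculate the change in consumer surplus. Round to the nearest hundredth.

Rewriting demand in inverse form: P = 184 - 5Q.
Initial equilibrium: Q_0 = 9.3333, P_0 = 137.3333; CS_0 = (1/2)(9.3333)(46.6667) = 217.7778, PS_0 = (1/2)(9.3333)(9.3333) = 43.5556.
New equilibrium: 184 - 5Q = 145 + Q gives Q_1 = 6.5, P_1 = 151.5; CS_1 = 105.625, PS_1 = 21.125.
Change in consumer surplus = 105.625 - 217.7778 = -112.1528.

-112.15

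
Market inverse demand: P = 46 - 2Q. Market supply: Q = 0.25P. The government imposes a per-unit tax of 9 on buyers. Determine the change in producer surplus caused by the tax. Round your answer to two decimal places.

Rewriting supply in inverse form: P = 4Q.
Pre-tax equilibrium: 46 - 2Q = 4Q gives Q* = 7.6667, P* = 30.6667.
A tax on buyers shifts demand down by 9: (46 - 9) - 2Q = 4Q, so Q_t = 6.1667. Buyers pay P_b = 33.6667; sellers receive P_s = P_b - 9 = 24.6667.
Producers lose the trapezoid between P_s and P* out to Q_t plus the triangle from Q_t to Q*: change in PS = 76.0556 - 117.5556 = -41.5.

-41.50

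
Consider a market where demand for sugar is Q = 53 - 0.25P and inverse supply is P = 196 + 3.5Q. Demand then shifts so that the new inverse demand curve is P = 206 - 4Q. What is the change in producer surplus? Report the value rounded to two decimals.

Rewriting demand in inverse form: P = 212 - 4Q.
Initial equilibrium: Q_0 = 2.1333, P_0 = 203.4667; CS_0 = (1/2)(2.1333)(8.5333) = 9.1022, PS_0 = (1/2)(2.1333)(7.4667) = 7.9644.
New equilibrium: 206 - 4Q = 196 + 3.5Q gives Q_1 = 1.3333, P_1 = 200.6667; CS_1 = 3.5556, PS_1 = 3.1111.
Change in producer surplus = 3.1111 - 7.9644 = -4.8533.

-4.85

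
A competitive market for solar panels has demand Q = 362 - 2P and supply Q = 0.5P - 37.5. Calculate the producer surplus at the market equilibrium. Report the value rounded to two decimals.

Rewriting demand in inverse form: P = 181 - 0.5Q.
Rewriting supply in inverse form: P = 75 + 2Q.
Setting demand equal to supply, 106 = 2.5Q, so Q* = 42.4 and P* = 159.8.
The supply curve's price intercept is 75, so PS = (1/2)(Q*)(P* - 75) = (1/2)(42.4)(84.8) = 1797.76.

1797.76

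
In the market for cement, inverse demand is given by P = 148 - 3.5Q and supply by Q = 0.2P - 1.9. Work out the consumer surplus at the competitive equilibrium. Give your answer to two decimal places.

464.62

Rewriting supply in inverse form: P = 9.5 + 5Q.
Equilibrium: 148 - 3.5Q = 9.5 + 5Q, so Q* = 16.2941 and P* = 90.9706.
CS is the area between the demand curve and P* from 0 to Q*: (1/2)(16.2941)(57.0294) = 464.622.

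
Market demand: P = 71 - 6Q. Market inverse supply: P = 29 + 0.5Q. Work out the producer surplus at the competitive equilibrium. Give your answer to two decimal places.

Set 71 - 6Q = 29 + 0.5Q, which gives 42 = 6.5Q, so Q* = 6.4615 and P* = 71 - 6(6.4615) = 32.2308.
PS is the area between P* and the supply curve from 0 to Q*: (1/2)(6.4615)(3.2308) = 10.4379.

10.44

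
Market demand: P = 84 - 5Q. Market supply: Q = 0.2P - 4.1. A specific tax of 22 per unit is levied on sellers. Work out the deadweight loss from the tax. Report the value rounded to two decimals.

24.20

Rewriting supply in inverse form: P = 20.5 + 5Q.
Pre-tax equilibrium: 84 - 5Q = 20.5 + 5Q gives Q* = 6.35, P* = 52.25.
With the tax, sellers need 22 more per unit: 84 - 5Q = 20.5 + 5Q + 22, so Q_t = 4.15. Buyers pay P_b = 63.25; sellers receive P_s = P_b - 22 = 41.25.
Deadweight loss is the triangle between the curves from Q_t to Q*: (1/2)(6.35 - 4.15)(22) = 24.2.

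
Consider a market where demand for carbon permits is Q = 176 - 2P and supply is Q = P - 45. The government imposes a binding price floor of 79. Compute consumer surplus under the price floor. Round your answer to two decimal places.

Rewriting demand in inverse form: P = 88 - 0.5Q.
Rewriting supply in inverse form: P = 45 + Q.
Free-market equilibrium: 88 - 0.5Q = 45 + Q gives Q* = 28.6667, P* = 73.6667.
At the floor price 79, quantity demanded is (88 - 79)/0.5 = 18; demand is the short side, so Q = 18 trades at P = 79.
CS is the triangle under demand above 79: (1/2)(18)(88 - 79) = 81.

81.00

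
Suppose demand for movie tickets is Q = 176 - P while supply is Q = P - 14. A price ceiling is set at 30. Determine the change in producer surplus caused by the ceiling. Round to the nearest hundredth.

-3152.50

Rewriting demand in inverse form: P = 176 - Q.
Rewriting supply in inverse form: P = 14 + Q.
Free-market equilibrium: 176 - Q = 14 + Q gives Q* = 81, P* = 95.
At P = 30, sellers supply (30 - 14)/1 = 16 while buyers want more, so the quantity traded is 16 at price 30.
PS goes from (1/2)(81)(81) = 3280.5 to 128 (computed as (30 - 14)(16) - (1/2)(1)(16)^2), a change of -3152.5.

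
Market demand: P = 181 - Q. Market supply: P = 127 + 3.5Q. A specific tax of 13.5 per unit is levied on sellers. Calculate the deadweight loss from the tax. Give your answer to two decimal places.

20.25

Without the tax, 181 - Q = 127 + 3.5Q so Q* = 12 and P* = 169.
A tax on sellers shifts supply up by 13.5: 181 - Q = 127 + 3.5Q + 13.5, so Q_t = 9. Buyers pay P_b = 172; sellers receive P_s = P_b - 13.5 = 158.5.
The welfare triangle lost has base Q* - Q_t = 3 and height t = 13.5, so DWL = (1/2)(3)(13.5) = 20.25.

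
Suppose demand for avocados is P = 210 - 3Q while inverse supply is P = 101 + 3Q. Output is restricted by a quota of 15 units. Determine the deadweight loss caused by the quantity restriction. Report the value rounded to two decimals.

30.08

Unrestricted equilibrium: Q* = (210 - 101)/(3 + 3) = 18.1667.
At Q = 15 the demand price is 210 - 3(15) = 165 and the supply price is 101 + 3(15) = 146.
DWL = (1/2)(gap between curves at 15) x (Q* - 15) = (1/2)(19)(3.1667) = 30.0833.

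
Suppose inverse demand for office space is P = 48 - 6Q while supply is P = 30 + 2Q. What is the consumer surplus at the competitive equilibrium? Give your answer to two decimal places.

Setting demand equal to supply, 18 = 8Q, so Q* = 2.25 and P* = 34.5.
The demand choke price is 48, so CS = (1/2)(Q*)(48 - P*) = (1/2)(2.25)(13.5) = 15.1875.

15.19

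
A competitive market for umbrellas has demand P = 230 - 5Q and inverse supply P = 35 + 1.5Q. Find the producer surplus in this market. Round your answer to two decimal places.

Equilibrium: 230 - 5Q = 35 + 1.5Q, so Q* = 30 and P* = 80.
PS is the area between P* and the supply curve from 0 to Q*: (1/2)(30)(45) = 675.

675.00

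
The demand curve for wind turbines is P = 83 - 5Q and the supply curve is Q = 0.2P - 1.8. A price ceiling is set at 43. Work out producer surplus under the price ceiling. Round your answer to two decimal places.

115.60

Rewriting supply in inverse form: P = 9 + 5Q.
Without the control, 83 - 5Q = 9 + 5Q so Q* = 7.4 and P* = 46.
At P = 43, sellers supply (43 - 9)/5 = 6.8 while buyers want more, so the quantity traded is 6.8 at price 43.
PS is the triangle above supply below 43: (1/2)(6.8)(43 - 9) = 115.6.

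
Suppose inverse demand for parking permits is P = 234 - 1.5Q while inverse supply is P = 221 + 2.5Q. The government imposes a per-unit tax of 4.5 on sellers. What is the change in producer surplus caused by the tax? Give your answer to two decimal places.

Pre-tax equilibrium: 234 - 1.5Q = 221 + 2.5Q gives Q* = 3.25, P* = 229.125.
A tax on sellers shifts supply up by 4.5: 234 - 1.5Q = 221 + 2.5Q + 4.5, so Q_t = 2.125. Buyers pay P_b = 230.8125; sellers receive P_s = P_b - 4.5 = 226.3125.
PS falls from (1/2)(3.25)(8.125) = 13.2031 to (1/2)(2.125)(5.3125) = 5.6445, a change of -7.5586.

-7.56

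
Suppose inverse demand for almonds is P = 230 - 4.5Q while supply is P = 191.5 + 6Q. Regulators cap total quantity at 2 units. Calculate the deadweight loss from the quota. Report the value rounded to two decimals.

14.58

Without the quota, 230 - 4.5Q = 191.5 + 6Q gives Q* = 3.6667.
At Q = 2 the demand price is 230 - 4.5(2) = 221 and the supply price is 191.5 + 6(2) = 203.5.
Deadweight loss is the triangle between the curves from 2 to 3.6667: (1/2)(221 - 203.5)(3.6667 - 2) = 14.5833.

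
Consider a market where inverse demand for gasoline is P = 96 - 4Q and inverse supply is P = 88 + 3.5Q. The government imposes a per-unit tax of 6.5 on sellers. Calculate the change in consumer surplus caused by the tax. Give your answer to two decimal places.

-2.20

Without the tax, 96 - 4Q = 88 + 3.5Q so Q* = 1.0667 and P* = 91.7333.
With the tax, sellers need 6.5 more per unit: 96 - 4Q = 88 + 3.5Q + 6.5, so Q_t = 0.2. Buyers pay P_b = 95.2; sellers receive P_s = P_b - 6.5 = 88.7.
CS falls from (1/2)(1.0667)(4.2667) = 2.2756 to (1/2)(0.2)(0.8) = 0.08, a change of -2.1956.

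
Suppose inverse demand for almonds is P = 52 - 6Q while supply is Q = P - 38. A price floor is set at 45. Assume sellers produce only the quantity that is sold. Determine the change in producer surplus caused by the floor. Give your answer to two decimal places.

Rewriting supply in inverse form: P = 38 + Q.
Without the control, 52 - 6Q = 38 + Q so Q* = 2 and P* = 40.
At the floor price 45, quantity demanded is (52 - 45)/6 = 1.1667; demand is the short side, so Q = 1.1667 trades at P = 45.
PS goes from (1/2)(2)(2) = 2 to 7.4861 (computed as (45 - 38)(1.1667) - (1/2)(1)(1.1667)^2), a change of 5.4861.

5.49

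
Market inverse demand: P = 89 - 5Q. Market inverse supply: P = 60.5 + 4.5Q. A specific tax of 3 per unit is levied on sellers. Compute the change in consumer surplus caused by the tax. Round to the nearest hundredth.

-4.49

Without the tax, 89 - 5Q = 60.5 + 4.5Q so Q* = 3 and P* = 74.
A tax on sellers shifts supply up by 3: 89 - 5Q = 60.5 + 4.5Q + 3, so Q_t = 2.6842. Buyers pay P_b = 75.5789; sellers receive P_s = P_b - 3 = 72.5789.
CS falls from (1/2)(3)(15) = 22.5 to (1/2)(2.6842)(13.4211) = 18.0125, a change of -4.4875.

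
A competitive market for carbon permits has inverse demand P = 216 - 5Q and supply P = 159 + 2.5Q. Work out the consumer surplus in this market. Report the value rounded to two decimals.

144.40

Equilibrium: 216 - 5Q = 159 + 2.5Q, so Q* = 7.6 and P* = 178.
Consumer surplus is the triangle under demand above P*: (1/2)(7.6)(216 - 178) = (1/2)(7.6)(38) = 144.4.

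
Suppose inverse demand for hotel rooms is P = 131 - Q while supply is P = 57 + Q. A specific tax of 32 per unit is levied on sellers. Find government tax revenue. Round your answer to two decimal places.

Without the tax, 131 - Q = 57 + Q so Q* = 37 and P* = 94.
With the tax, sellers need 32 more per unit: 131 - Q = 57 + Q + 32, so Q_t = 21. Buyers pay P_b = 110; sellers receive P_s = P_b - 32 = 78.
Tax revenue = t x Q_t = 32 x 21 = 672.

672.00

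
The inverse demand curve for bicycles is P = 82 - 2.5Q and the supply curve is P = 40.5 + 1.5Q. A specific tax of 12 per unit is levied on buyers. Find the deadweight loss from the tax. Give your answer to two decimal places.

18.00

Without the tax, 82 - 2.5Q = 40.5 + 1.5Q so Q* = 10.375 and P* = 56.0625.
With the tax, buyers' net willingness to pay falls by 12: (82 - 12) - 2.5Q = 40.5 + 1.5Q, so Q_t = 7.375. Buyers pay P_b = 63.5625; sellers receive P_s = P_b - 12 = 51.5625.
The welfare triangle lost has base Q* - Q_t = 3 and height t = 12, so DWL = (1/2)(3)(12) = 18.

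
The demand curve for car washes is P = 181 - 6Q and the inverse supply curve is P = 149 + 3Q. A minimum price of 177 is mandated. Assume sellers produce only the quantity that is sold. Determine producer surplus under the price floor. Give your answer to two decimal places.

18.00

Without the control, 181 - 6Q = 149 + 3Q so Q* = 3.5556 and P* = 159.6667.
At the floor price 177, quantity demanded is (181 - 177)/6 = 0.6667; demand is the short side, so Q = 0.6667 trades at P = 177.
The supply price at Q = 0.6667 is 151. PS is the trapezoid between 177 and supply over [0, 0.6667]: (1/2)[(177 - 149) + (177 - 151)](0.6667) = 18.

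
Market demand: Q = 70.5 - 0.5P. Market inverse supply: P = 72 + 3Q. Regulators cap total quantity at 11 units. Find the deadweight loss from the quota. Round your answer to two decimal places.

19.60

Rewriting demand in inverse form: P = 141 - 2Q.
Without the quota, 141 - 2Q = 72 + 3Q gives Q* = 13.8.
At Q = 11 the demand price is 141 - 2(11) = 119 and the supply price is 72 + 3(11) = 105.
Deadweight loss is the triangle between the curves from 11 to 13.8: (1/2)(119 - 105)(13.8 - 11) = 19.6.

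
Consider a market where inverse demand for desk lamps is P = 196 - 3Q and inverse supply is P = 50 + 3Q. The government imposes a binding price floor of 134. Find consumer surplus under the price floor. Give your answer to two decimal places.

640.67

Free-market equilibrium: 196 - 3Q = 50 + 3Q gives Q* = 24.3333, P* = 123.
At P = 134, buyers demand (196 - 134)/3 = 20.6667 while sellers would supply more, so the quantity traded is 20.6667 at price 134.
CS is the triangle under demand above 134: (1/2)(20.6667)(196 - 134) = 640.6667.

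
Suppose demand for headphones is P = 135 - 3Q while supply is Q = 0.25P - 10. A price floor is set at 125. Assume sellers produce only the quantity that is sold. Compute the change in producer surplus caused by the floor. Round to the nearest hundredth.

Rewriting supply in inverse form: P = 40 + 4Q.
Without the control, 135 - 3Q = 40 + 4Q so Q* = 13.5714 and P* = 94.2857.
At the floor price 125, quantity demanded is (135 - 125)/3 = 3.3333; demand is the short side, so Q = 3.3333 trades at P = 125.
PS goes from (1/2)(13.5714)(54.2857) = 368.3673 to 261.1111 (computed as (125 - 40)(3.3333) - (1/2)(4)(3.3333)^2), a change of -107.2562.

-107.26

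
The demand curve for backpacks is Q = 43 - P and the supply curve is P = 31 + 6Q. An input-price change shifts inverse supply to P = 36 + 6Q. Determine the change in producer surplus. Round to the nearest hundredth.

-5.82

Rewriting demand in inverse form: P = 43 - Q.
Initial equilibrium: Q_0 = 1.7143, P_0 = 41.2857; CS_0 = (1/2)(1.7143)(1.7143) = 1.4694, PS_0 = (1/2)(1.7143)(10.2857) = 8.8163.
New equilibrium: 43 - Q = 36 + 6Q gives Q_1 = 1, P_1 = 42; CS_1 = 0.5, PS_1 = 3.
Change in producer surplus = 3 - 8.8163 = -5.8163.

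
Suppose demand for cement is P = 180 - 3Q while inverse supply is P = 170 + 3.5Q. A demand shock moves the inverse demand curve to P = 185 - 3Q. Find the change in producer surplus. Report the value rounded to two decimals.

5.18

Initial equilibrium: Q_0 = 1.5385, P_0 = 175.3846; CS_0 = (1/2)(1.5385)(4.6154) = 3.5503, PS_0 = (1/2)(1.5385)(5.3846) = 4.142.
New equilibrium: 185 - 3Q = 170 + 3.5Q gives Q_1 = 2.3077, P_1 = 178.0769; CS_1 = 7.9882, PS_1 = 9.3195.
Change in producer surplus = 9.3195 - 4.142 = 5.1775.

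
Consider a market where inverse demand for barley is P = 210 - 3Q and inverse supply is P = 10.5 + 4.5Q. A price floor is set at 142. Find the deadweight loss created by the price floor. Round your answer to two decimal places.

Without the control, 210 - 3Q = 10.5 + 4.5Q so Q* = 26.6 and P* = 130.2.
At P = 142, buyers demand (210 - 142)/3 = 22.6667 while sellers would supply more, so the quantity traded is 22.6667 at price 142.
The lost-trades triangle has base Q* - 22.6667 = 3.9333 and height equal to the gap between the curves at Q = 22.6667, which is 142 - 112.5 = 29.5. DWL = (1/2)(3.9333)(29.5) = 58.0167.

58.02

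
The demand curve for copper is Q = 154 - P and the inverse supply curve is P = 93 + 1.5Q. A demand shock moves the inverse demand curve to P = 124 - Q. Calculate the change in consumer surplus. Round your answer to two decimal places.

Rewriting demand in inverse form: P = 154 - Q.
Initial equilibrium: Q_0 = 24.4, P_0 = 129.6; CS_0 = (1/2)(24.4)(24.4) = 297.68, PS_0 = (1/2)(24.4)(36.6) = 446.52.
New equilibrium: 124 - Q = 93 + 1.5Q gives Q_1 = 12.4, P_1 = 111.6; CS_1 = 76.88, PS_1 = 115.32.
Change in consumer surplus = 76.88 - 297.68 = -220.8.

-220.80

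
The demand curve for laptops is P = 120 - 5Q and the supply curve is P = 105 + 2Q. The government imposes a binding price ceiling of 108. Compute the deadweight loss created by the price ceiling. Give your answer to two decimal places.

1.45

Free-market equilibrium: 120 - 5Q = 105 + 2Q gives Q* = 2.1429, P* = 109.2857.
At the ceiling price 108, quantity supplied is (108 - 105)/2 = 1.5; supply is the short side, so Q = 1.5 trades at P = 108.
At Q = 1.5 the demand price is 112.5 and the supply price is 108. Deadweight loss is the triangle between the curves from 1.5 to 2.1429: (1/2)(112.5 - 108)(2.1429 - 1.5) = 1.4464.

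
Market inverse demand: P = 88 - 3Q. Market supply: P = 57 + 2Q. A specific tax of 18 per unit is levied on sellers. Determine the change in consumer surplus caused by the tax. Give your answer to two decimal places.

Without the tax, 88 - 3Q = 57 + 2Q so Q* = 6.2 and P* = 69.4.
A tax on sellers shifts supply up by 18: 88 - 3Q = 57 + 2Q + 18, so Q_t = 2.6. Buyers pay P_b = 80.2; sellers receive P_s = P_b - 18 = 62.2.
CS falls from (1/2)(6.2)(18.6) = 57.66 to (1/2)(2.6)(7.8) = 10.14, a change of -47.52.

-47.52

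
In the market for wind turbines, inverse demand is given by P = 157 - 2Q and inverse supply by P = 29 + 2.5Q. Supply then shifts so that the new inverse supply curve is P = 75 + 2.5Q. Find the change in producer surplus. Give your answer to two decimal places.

-596.30

Initial equilibrium: Q_0 = 28.4444, P_0 = 100.1111; CS_0 = (1/2)(28.4444)(56.8889) = 809.0864, PS_0 = (1/2)(28.4444)(71.1111) = 1011.358.
New equilibrium: 157 - 2Q = 75 + 2.5Q gives Q_1 = 18.2222, P_1 = 120.5556; CS_1 = 332.0494, PS_1 = 415.0617.
Change in producer surplus = 415.0617 - 1011.358 = -596.2963.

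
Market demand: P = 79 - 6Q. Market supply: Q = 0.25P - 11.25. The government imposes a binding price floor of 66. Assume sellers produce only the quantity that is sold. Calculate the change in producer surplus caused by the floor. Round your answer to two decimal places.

12.99

Rewriting supply in inverse form: P = 45 + 4Q.
Without the control, 79 - 6Q = 45 + 4Q so Q* = 3.4 and P* = 58.6.
At the floor price 66, quantity demanded is (79 - 66)/6 = 2.1667; demand is the short side, so Q = 2.1667 trades at P = 66.
PS goes from (1/2)(3.4)(13.6) = 23.12 to 36.1111 (computed as (66 - 45)(2.1667) - (1/2)(4)(2.1667)^2), a change of 12.9911.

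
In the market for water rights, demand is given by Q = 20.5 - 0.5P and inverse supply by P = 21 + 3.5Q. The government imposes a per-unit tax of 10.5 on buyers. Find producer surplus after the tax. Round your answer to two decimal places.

5.22

Rewriting demand in inverse form: P = 41 - 2Q.
Without the tax, 41 - 2Q = 21 + 3.5Q so Q* = 3.6364 and P* = 33.7273.
A tax on buyers shifts demand down by 10.5: (41 - 10.5) - 2Q = 21 + 3.5Q, so Q_t = 1.7273. Buyers pay P_b = 37.5455; sellers receive P_s = P_b - 10.5 = 27.0455.
Producer surplus is the triangle above supply below P_s: (1/2)(1.7273)(27.0455 - 21) = 5.2211.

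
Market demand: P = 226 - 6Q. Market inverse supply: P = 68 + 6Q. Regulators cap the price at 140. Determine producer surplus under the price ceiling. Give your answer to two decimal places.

Free-market equilibrium: 226 - 6Q = 68 + 6Q gives Q* = 13.1667, P* = 147.
At the ceiling price 140, quantity supplied is (140 - 68)/6 = 12; supply is the short side, so Q = 12 trades at P = 140.
PS is the triangle above supply below 140: (1/2)(12)(140 - 68) = 432.

432.00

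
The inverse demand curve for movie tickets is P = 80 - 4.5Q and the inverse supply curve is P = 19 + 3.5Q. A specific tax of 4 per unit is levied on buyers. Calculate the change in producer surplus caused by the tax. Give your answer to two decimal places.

Without the tax, 80 - 4.5Q = 19 + 3.5Q so Q* = 7.625 and P* = 45.6875.
A tax on buyers shifts demand down by 4: (80 - 4) - 4.5Q = 19 + 3.5Q, so Q_t = 7.125. Buyers pay P_b = 47.9375; sellers receive P_s = P_b - 4 = 43.9375.
PS falls from (1/2)(7.625)(26.6875) = 101.7461 to (1/2)(7.125)(24.9375) = 88.8398, a change of -12.9062.

-12.91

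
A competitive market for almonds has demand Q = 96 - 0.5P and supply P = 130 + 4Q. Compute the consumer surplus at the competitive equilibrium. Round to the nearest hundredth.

Rewriting demand in inverse form: P = 192 - 2Q.
Equilibrium: 192 - 2Q = 130 + 4Q, so Q* = 10.3333 and P* = 171.3333.
CS is the area between the demand curve and P* from 0 to Q*: (1/2)(10.3333)(20.6667) = 106.7778.

106.78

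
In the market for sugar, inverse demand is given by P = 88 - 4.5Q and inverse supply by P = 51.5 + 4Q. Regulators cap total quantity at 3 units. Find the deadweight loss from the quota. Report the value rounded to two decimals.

Without the quota, 88 - 4.5Q = 51.5 + 4Q gives Q* = 4.2941.
At Q = 3 the demand price is 88 - 4.5(3) = 74.5 and the supply price is 51.5 + 4(3) = 63.5.
DWL = (1/2)(gap between curves at 3) x (Q* - 3) = (1/2)(11)(1.2941) = 7.1176.

7.12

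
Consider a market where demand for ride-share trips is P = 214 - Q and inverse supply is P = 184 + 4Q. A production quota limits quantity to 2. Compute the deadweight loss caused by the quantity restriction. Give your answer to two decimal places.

Without the quota, 214 - Q = 184 + 4Q gives Q* = 6.
At Q = 2 the demand price is 214 - (2) = 212 and the supply price is 184 + 4(2) = 192.
DWL = (1/2)(gap between curves at 2) x (Q* - 2) = (1/2)(20)(4) = 40.

40.00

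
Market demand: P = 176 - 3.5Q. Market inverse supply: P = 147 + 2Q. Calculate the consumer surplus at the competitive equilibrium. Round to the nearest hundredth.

48.65

Equilibrium: 176 - 3.5Q = 147 + 2Q, so Q* = 5.2727 and P* = 157.5455.
Consumer surplus is the triangle under demand above P*: (1/2)(5.2727)(176 - 157.5455) = (1/2)(5.2727)(18.4545) = 48.6529.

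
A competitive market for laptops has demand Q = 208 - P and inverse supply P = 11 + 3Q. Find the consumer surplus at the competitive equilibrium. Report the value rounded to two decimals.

Rewriting demand in inverse form: P = 208 - Q.
Setting demand equal to supply, 197 = 4Q, so Q* = 49.25 and P* = 158.75.
Consumer surplus is the triangle under demand above P*: (1/2)(49.25)(208 - 158.75) = (1/2)(49.25)(49.25) = 1212.7812.

1212.78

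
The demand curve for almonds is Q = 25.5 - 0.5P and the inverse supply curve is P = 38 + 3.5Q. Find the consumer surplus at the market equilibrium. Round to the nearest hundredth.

5.59

Rewriting demand in inverse form: P = 51 - 2Q.
Set 51 - 2Q = 38 + 3.5Q, which gives 13 = 5.5Q, so Q* = 2.3636 and P* = 51 - 2(2.3636) = 46.2727.
Consumer surplus is the triangle under demand above P*: (1/2)(2.3636)(51 - 46.2727) = (1/2)(2.3636)(4.7273) = 5.5868.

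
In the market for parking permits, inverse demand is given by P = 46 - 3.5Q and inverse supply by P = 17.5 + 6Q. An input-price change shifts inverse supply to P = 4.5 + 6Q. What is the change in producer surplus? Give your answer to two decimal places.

30.25

Initial equilibrium: Q_0 = 3, P_0 = 35.5; CS_0 = (1/2)(3)(10.5) = 15.75, PS_0 = (1/2)(3)(18) = 27.
New equilibrium: 46 - 3.5Q = 4.5 + 6Q gives Q_1 = 4.3684, P_1 = 30.7105; CS_1 = 33.3954, PS_1 = 57.2493.
Change in producer surplus = 57.2493 - 27 = 30.2493.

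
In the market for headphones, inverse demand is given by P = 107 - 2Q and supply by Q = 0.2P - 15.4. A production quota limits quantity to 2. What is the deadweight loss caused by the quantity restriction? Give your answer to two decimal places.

Rewriting supply in inverse form: P = 77 + 5Q.
Without the quota, 107 - 2Q = 77 + 5Q gives Q* = 4.2857.
At Q = 2 the demand price is 107 - 2(2) = 103 and the supply price is 77 + 5(2) = 87.
Deadweight loss is the triangle between the curves from 2 to 4.2857: (1/2)(103 - 87)(4.2857 - 2) = 18.2857.

18.29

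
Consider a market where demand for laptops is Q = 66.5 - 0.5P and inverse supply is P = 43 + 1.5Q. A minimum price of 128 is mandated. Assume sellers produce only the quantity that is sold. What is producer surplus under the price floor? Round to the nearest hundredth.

207.81

Rewriting demand in inverse form: P = 133 - 2Q.
Free-market equilibrium: 133 - 2Q = 43 + 1.5Q gives Q* = 25.7143, P* = 81.5714.
At P = 128, buyers demand (133 - 128)/2 = 2.5 while sellers would supply more, so the quantity traded is 2.5 at price 128.
The supply price at Q = 2.5 is 46.75. PS is the trapezoid between 128 and supply over [0, 2.5]: (1/2)[(128 - 43) + (128 - 46.75)](2.5) = 207.8125.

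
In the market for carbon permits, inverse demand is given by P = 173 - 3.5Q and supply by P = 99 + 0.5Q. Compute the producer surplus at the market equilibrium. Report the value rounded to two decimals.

Set 173 - 3.5Q = 99 + 0.5Q, which gives 74 = 4Q, so Q* = 18.5 and P* = 173 - 3.5(18.5) = 108.25.
The supply curve's price intercept is 99, so PS = (1/2)(Q*)(P* - 99) = (1/2)(18.5)(9.25) = 85.5625.

85.56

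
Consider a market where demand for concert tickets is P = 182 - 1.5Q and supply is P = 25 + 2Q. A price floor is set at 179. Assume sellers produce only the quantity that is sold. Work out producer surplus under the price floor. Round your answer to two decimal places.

Without the control, 182 - 1.5Q = 25 + 2Q so Q* = 44.8571 and P* = 114.7143.
At the floor price 179, quantity demanded is (182 - 179)/1.5 = 2; demand is the short side, so Q = 2 trades at P = 179.
The supply price at Q = 2 is 29. PS is the trapezoid between 179 and supply over [0, 2]: (1/2)[(179 - 25) + (179 - 29)](2) = 304.

304.00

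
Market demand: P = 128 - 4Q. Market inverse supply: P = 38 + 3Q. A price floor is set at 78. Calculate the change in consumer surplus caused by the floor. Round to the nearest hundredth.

Without the control, 128 - 4Q = 38 + 3Q so Q* = 12.8571 and P* = 76.5714.
At the floor price 78, quantity demanded is (128 - 78)/4 = 12.5; demand is the short side, so Q = 12.5 trades at P = 78.
CS goes from (1/2)(12.8571)(51.4286) = 330.6122 to 312.5 (computed as (128 - 78)(12.5) - (1/2)(4)(12.5)^2), a change of -18.1122.

-18.11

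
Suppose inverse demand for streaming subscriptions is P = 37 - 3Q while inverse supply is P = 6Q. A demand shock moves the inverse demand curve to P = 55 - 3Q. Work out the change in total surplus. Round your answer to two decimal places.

Initial equilibrium: Q_0 = 4.1111, P_0 = 24.6667; CS_0 = (1/2)(4.1111)(12.3333) = 25.3519, PS_0 = (1/2)(4.1111)(24.6667) = 50.7037.
New equilibrium: 55 - 3Q = 6Q gives Q_1 = 6.1111, P_1 = 36.6667; CS_1 = 56.0185, PS_1 = 112.037.
Change in total surplus = (56.0185 + 112.037) - (25.3519 + 50.7037) = 92.

92.00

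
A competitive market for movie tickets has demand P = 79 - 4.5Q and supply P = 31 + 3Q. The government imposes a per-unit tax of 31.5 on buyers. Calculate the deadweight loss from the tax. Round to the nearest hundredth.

66.15

Pre-tax equilibrium: 79 - 4.5Q = 31 + 3Q gives Q* = 6.4, P* = 50.2.
A tax on buyers shifts demand down by 31.5: (79 - 31.5) - 4.5Q = 31 + 3Q, so Q_t = 2.2. Buyers pay P_b = 69.1; sellers receive P_s = P_b - 31.5 = 37.6.
Deadweight loss is the triangle between the curves from Q_t to Q*: (1/2)(6.4 - 2.2)(31.5) = 66.15.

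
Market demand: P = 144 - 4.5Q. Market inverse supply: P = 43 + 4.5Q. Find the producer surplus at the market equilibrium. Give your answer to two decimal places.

283.36

Setting demand equal to supply, 101 = 9Q, so Q* = 11.2222 and P* = 93.5.
Producer surplus is the triangle above supply below P*: (1/2)(11.2222)(93.5 - 43) = (1/2)(11.2222)(50.5) = 283.3611.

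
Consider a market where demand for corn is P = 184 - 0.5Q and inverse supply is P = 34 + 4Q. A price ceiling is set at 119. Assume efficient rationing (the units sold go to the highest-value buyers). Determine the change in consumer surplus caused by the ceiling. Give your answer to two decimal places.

990.58

Without the control, 184 - 0.5Q = 34 + 4Q so Q* = 33.3333 and P* = 167.3333.
At the ceiling price 119, quantity supplied is (119 - 34)/4 = 21.25; supply is the short side, so Q = 21.25 trades at P = 119.
CS goes from (1/2)(33.3333)(16.6667) = 277.7778 to 1268.3594 (computed as (184 - 119)(21.25) - (1/2)(0.5)(21.25)^2), a change of 990.5816.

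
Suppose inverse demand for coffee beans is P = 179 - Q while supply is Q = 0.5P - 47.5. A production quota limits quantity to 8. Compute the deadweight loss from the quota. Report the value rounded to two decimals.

Rewriting supply in inverse form: P = 95 + 2Q.
Without the quota, 179 - Q = 95 + 2Q gives Q* = 28.
At Q = 8 the demand price is 179 - (8) = 171 and the supply price is 95 + 2(8) = 111.
Deadweight loss is the triangle between the curves from 8 to 28: (1/2)(171 - 111)(28 - 8) = 600.

600.00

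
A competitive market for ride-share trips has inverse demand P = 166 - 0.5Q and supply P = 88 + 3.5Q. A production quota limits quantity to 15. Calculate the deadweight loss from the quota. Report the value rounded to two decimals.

40.50

Without the quota, 166 - 0.5Q = 88 + 3.5Q gives Q* = 19.5.
At Q = 15 the demand price is 166 - 0.5(15) = 158.5 and the supply price is 88 + 3.5(15) = 140.5.
DWL = (1/2)(gap between curves at 15) x (Q* - 15) = (1/2)(18)(4.5) = 40.5.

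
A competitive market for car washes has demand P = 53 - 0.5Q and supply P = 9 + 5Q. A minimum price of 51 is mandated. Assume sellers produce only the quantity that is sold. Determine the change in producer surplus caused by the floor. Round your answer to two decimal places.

Free-market equilibrium: 53 - 0.5Q = 9 + 5Q gives Q* = 8, P* = 49.
At the floor price 51, quantity demanded is (53 - 51)/0.5 = 4; demand is the short side, so Q = 4 trades at P = 51.
PS goes from (1/2)(8)(40) = 160 to 128 (computed as (51 - 9)(4) - (1/2)(5)(4)^2), a change of -32.

-32.00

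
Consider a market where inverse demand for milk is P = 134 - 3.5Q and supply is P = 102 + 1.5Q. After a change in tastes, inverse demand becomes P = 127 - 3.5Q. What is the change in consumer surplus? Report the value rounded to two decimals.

Initial equilibrium: Q_0 = 6.4, P_0 = 111.6; CS_0 = (1/2)(6.4)(22.4) = 71.68, PS_0 = (1/2)(6.4)(9.6) = 30.72.
New equilibrium: 127 - 3.5Q = 102 + 1.5Q gives Q_1 = 5, P_1 = 109.5; CS_1 = 43.75, PS_1 = 18.75.
Change in consumer surplus = 43.75 - 71.68 = -27.93.

-27.93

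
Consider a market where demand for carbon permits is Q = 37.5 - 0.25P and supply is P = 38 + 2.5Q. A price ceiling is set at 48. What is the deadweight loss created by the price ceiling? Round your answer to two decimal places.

568.92

Rewriting demand in inverse form: P = 150 - 4Q.
Free-market equilibrium: 150 - 4Q = 38 + 2.5Q gives Q* = 17.2308, P* = 81.0769.
At the ceiling price 48, quantity supplied is (48 - 38)/2.5 = 4; supply is the short side, so Q = 4 trades at P = 48.
The lost-trades triangle has base Q* - 4 = 13.2308 and height equal to the gap between the curves at Q = 4, which is 134 - 48 = 86. DWL = (1/2)(13.2308)(86) = 568.9231.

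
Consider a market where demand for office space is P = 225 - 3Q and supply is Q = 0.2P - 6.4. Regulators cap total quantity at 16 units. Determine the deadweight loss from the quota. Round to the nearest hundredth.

264.06

Rewriting supply in inverse form: P = 32 + 5Q.
Unrestricted equilibrium: Q* = (225 - 32)/(3 + 5) = 24.125.
At Q = 16 the demand price is 225 - 3(16) = 177 and the supply price is 32 + 5(16) = 112.
DWL = (1/2)(gap between curves at 16) x (Q* - 16) = (1/2)(65)(8.125) = 264.0625.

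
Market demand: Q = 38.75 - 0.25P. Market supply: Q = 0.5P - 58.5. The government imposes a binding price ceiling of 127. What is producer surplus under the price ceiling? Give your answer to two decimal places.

25.00

Rewriting demand in inverse form: P = 155 - 4Q.
Rewriting supply in inverse form: P = 117 + 2Q.
Without the control, 155 - 4Q = 117 + 2Q so Q* = 6.3333 and P* = 129.6667.
At the ceiling price 127, quantity supplied is (127 - 117)/2 = 5; supply is the short side, so Q = 5 trades at P = 127.
PS is the triangle above supply below 127: (1/2)(5)(127 - 117) = 25.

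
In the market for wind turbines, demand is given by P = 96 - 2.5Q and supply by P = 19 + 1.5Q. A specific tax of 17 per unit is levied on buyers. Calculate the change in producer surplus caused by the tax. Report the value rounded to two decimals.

Pre-tax equilibrium: 96 - 2.5Q = 19 + 1.5Q gives Q* = 19.25, P* = 47.875.
With the tax, buyers' net willingness to pay falls by 17: (96 - 17) - 2.5Q = 19 + 1.5Q, so Q_t = 15. Buyers pay P_b = 58.5; sellers receive P_s = P_b - 17 = 41.5.
Producers lose the trapezoid between P_s and P* out to Q_t plus the triangle from Q_t to Q*: change in PS = 168.75 - 277.9219 = -109.1719.

-109.17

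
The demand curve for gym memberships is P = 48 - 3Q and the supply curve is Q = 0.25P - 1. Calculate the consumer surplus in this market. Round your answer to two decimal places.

Rewriting supply in inverse form: P = 4 + 4Q.
Set 48 - 3Q = 4 + 4Q, which gives 44 = 7Q, so Q* = 6.2857 and P* = 48 - 3(6.2857) = 29.1429.
Consumer surplus is the triangle under demand above P*: (1/2)(6.2857)(48 - 29.1429) = (1/2)(6.2857)(18.8571) = 59.2653.

59.27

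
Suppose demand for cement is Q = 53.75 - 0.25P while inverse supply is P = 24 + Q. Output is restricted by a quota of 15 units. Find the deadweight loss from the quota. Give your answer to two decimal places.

1345.60

Rewriting demand in inverse form: P = 215 - 4Q.
Without the quota, 215 - 4Q = 24 + Q gives Q* = 38.2.
At Q = 15 the demand price is 215 - 4(15) = 155 and the supply price is 24 + (15) = 39.
DWL = (1/2)(gap between curves at 15) x (Q* - 15) = (1/2)(116)(23.2) = 1345.6.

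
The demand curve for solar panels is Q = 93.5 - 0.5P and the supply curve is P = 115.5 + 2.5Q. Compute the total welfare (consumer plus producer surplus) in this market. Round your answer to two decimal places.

Rewriting demand in inverse form: P = 187 - 2Q.
Set 187 - 2Q = 115.5 + 2.5Q, which gives 71.5 = 4.5Q, so Q* = 15.8889 and P* = 187 - 2(15.8889) = 155.2222.
Total surplus is the full triangle between the curves from 0 to Q*: (1/2)(15.8889)(187 - 115.5) = 568.0278.

568.03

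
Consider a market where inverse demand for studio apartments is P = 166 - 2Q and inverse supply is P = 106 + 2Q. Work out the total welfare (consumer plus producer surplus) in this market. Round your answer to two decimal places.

450.00

Setting demand equal to supply, 60 = 4Q, so Q* = 15 and P* = 136.
Total surplus is the full triangle between the curves from 0 to Q*: (1/2)(15)(166 - 106) = 450.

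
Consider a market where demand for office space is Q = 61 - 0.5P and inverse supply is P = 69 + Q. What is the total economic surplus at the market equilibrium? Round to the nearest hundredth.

Rewriting demand in inverse form: P = 122 - 2Q.
Equilibrium: 122 - 2Q = 69 + Q, so Q* = 17.6667 and P* = 86.6667.
CS = (1/2)(17.6667)(35.3333) = 312.1111 and PS = (1/2)(17.6667)(17.6667) = 156.0556, so total surplus = 468.1667.

468.17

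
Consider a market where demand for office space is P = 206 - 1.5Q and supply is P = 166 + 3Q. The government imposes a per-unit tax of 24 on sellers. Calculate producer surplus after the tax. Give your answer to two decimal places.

Pre-tax equilibrium: 206 - 1.5Q = 166 + 3Q gives Q* = 8.8889, P* = 192.6667.
With the tax, sellers need 24 more per unit: 206 - 1.5Q = 166 + 3Q + 24, so Q_t = 3.5556. Buyers pay P_b = 200.6667; sellers receive P_s = P_b - 24 = 176.6667.
Producer surplus is the triangle above supply below P_s: (1/2)(3.5556)(176.6667 - 166) = 18.963.

18.96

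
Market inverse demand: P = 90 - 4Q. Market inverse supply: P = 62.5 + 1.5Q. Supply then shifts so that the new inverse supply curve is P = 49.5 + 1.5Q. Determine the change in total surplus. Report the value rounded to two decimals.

80.36

Initial equilibrium: Q_0 = 5, P_0 = 70; CS_0 = (1/2)(5)(20) = 50, PS_0 = (1/2)(5)(7.5) = 18.75.
New equilibrium: 90 - 4Q = 49.5 + 1.5Q gives Q_1 = 7.3636, P_1 = 60.5455; CS_1 = 108.4463, PS_1 = 40.6674.
Change in total surplus = (108.4463 + 40.6674) - (50 + 18.75) = 80.3636.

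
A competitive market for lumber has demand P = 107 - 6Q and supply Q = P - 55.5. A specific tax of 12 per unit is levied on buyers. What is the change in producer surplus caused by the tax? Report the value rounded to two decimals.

Rewriting supply in inverse form: P = 55.5 + Q.
Without the tax, 107 - 6Q = 55.5 + Q so Q* = 7.3571 and P* = 62.8571.
A tax on buyers shifts demand down by 12: (107 - 12) - 6Q = 55.5 + Q, so Q_t = 5.6429. Buyers pay P_b = 73.1429; sellers receive P_s = P_b - 12 = 61.1429.
PS falls from (1/2)(7.3571)(7.3571) = 27.0638 to (1/2)(5.6429)(5.6429) = 15.9209, a change of -11.1429.

-11.14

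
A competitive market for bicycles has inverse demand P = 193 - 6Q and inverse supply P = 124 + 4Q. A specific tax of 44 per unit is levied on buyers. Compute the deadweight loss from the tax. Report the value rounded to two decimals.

Without the tax, 193 - 6Q = 124 + 4Q so Q* = 6.9 and P* = 151.6.
A tax on buyers shifts demand down by 44: (193 - 44) - 6Q = 124 + 4Q, so Q_t = 2.5. Buyers pay P_b = 178; sellers receive P_s = P_b - 44 = 134.
Deadweight loss is the triangle between the curves from Q_t to Q*: (1/2)(6.9 - 2.5)(44) = 96.8.

96.80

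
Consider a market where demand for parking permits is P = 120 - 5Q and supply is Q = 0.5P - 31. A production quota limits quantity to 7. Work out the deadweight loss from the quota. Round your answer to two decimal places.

5.79

Rewriting supply in inverse form: P = 62 + 2Q.
Without the quota, 120 - 5Q = 62 + 2Q gives Q* = 8.2857.
At Q = 7 the demand price is 120 - 5(7) = 85 and the supply price is 62 + 2(7) = 76.
DWL = (1/2)(gap between curves at 7) x (Q* - 7) = (1/2)(9)(1.2857) = 5.7857.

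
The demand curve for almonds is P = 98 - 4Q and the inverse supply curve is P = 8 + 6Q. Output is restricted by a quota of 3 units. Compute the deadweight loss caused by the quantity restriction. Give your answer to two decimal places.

180.00

Without the quota, 98 - 4Q = 8 + 6Q gives Q* = 9.
At Q = 3 the demand price is 98 - 4(3) = 86 and the supply price is 8 + 6(3) = 26.
DWL = (1/2)(gap between curves at 3) x (Q* - 3) = (1/2)(60)(6) = 180.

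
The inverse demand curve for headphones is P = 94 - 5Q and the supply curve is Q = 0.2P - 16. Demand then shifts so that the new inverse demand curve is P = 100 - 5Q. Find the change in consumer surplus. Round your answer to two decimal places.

5.10

Rewriting supply in inverse form: P = 80 + 5Q.
Initial equilibrium: Q_0 = 1.4, P_0 = 87; CS_0 = (1/2)(1.4)(7) = 4.9, PS_0 = (1/2)(1.4)(7) = 4.9.
New equilibrium: 100 - 5Q = 80 + 5Q gives Q_1 = 2, P_1 = 90; CS_1 = 10, PS_1 = 10.
Change in consumer surplus = 10 - 4.9 = 5.1.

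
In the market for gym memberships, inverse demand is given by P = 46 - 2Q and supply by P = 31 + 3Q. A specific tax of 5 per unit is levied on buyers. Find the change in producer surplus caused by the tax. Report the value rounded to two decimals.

Without the tax, 46 - 2Q = 31 + 3Q so Q* = 3 and P* = 40.
A tax on buyers shifts demand down by 5: (46 - 5) - 2Q = 31 + 3Q, so Q_t = 2. Buyers pay P_b = 42; sellers receive P_s = P_b - 5 = 37.
Producers lose the trapezoid between P_s and P* out to Q_t plus the triangle from Q_t to Q*: change in PS = 6 - 13.5 = -7.5.

-7.50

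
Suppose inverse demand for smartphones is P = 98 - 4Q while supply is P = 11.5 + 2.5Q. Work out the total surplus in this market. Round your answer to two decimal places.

575.56

Set 98 - 4Q = 11.5 + 2.5Q, which gives 86.5 = 6.5Q, so Q* = 13.3077 and P* = 98 - 4(13.3077) = 44.7692.
Total surplus is the full triangle between the curves from 0 to Q*: (1/2)(13.3077)(98 - 11.5) = 575.5577.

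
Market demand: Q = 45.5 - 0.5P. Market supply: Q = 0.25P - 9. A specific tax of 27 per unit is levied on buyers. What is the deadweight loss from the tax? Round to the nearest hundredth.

60.75

Rewriting demand in inverse form: P = 91 - 2Q.
Rewriting supply in inverse form: P = 36 + 4Q.
Pre-tax equilibrium: 91 - 2Q = 36 + 4Q gives Q* = 9.1667, P* = 72.6667.
A tax on buyers shifts demand down by 27: (91 - 27) - 2Q = 36 + 4Q, so Q_t = 4.6667. Buyers pay P_b = 81.6667; sellers receive P_s = P_b - 27 = 54.6667.
Deadweight loss is the triangle between the curves from Q_t to Q*: (1/2)(9.1667 - 4.6667)(27) = 60.75.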